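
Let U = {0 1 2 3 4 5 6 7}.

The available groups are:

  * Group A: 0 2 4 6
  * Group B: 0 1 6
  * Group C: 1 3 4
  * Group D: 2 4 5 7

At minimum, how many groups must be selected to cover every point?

3

A and C and D together: A ∪ C ∪ D = {0, 1, 2, 3, 4, 5, 6, 7} — every point is covered.
Only C contains 3, so C is forced; the remaining 5 points need at least 2 more groups (each remaining group adds at most 3) — so at least 3 groups are needed, and 3 is optimal.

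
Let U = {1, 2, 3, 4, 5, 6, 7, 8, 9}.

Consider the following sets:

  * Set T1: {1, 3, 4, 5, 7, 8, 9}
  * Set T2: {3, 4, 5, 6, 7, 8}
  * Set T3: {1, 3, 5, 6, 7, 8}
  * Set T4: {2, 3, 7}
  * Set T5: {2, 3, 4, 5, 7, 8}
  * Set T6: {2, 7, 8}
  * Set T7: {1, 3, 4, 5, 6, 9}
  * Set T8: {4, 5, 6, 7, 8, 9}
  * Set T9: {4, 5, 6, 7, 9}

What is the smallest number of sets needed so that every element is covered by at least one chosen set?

2

T5 and T7 together: T5 ∪ T7 = {1, 2, 3, 4, 5, 6, 7, 8, 9} — every element is covered.
No single set has all 9 elements (the largest, T1, has 7), so 2 is optimal.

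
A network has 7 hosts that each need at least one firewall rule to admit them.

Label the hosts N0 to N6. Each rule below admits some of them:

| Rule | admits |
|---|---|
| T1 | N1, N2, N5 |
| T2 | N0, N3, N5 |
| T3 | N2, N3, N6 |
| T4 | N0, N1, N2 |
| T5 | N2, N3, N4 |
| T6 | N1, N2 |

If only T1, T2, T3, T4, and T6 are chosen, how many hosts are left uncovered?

Union of T1, T2, T3, T4, T6 = {N0, N1, N2, N3, N5, N6}.
Not covered: N4 — 1 host.

1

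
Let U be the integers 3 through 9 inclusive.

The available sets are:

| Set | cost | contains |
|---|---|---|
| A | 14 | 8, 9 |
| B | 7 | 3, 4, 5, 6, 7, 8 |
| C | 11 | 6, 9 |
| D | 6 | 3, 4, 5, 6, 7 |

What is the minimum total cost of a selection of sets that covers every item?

18

B, C together cover every item (B ∪ C = {3, 4, 5, 6, 7, 8, 9}); total cost 7 + 11 = 18.
No covering selection has total cost below 18.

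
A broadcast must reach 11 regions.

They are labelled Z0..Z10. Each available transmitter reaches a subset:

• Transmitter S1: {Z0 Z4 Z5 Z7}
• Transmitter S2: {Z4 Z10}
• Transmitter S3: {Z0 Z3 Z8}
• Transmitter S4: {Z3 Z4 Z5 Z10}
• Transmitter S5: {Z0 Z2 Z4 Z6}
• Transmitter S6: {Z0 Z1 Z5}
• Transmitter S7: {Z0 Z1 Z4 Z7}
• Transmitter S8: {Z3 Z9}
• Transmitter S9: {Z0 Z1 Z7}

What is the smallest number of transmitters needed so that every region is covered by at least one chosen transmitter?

Take {S3, S4, S5, S7, S8}. Their union is {Z0, Z1, Z2, Z3, Z4, Z5, Z6, Z7, Z8, Z9, Z10}, which is all 11 regions.
No 4 of the 9 transmitters cover everything (all 126 combinations miss at least one region), so 5 is optimal.

5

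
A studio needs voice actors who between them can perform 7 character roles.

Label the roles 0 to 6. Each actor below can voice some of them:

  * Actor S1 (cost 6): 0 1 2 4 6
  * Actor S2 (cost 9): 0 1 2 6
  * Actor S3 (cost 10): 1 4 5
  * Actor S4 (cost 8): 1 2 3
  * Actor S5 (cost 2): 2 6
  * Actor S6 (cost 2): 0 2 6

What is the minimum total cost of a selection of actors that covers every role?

20

S3, S4, S6 together cover every role (S3 ∪ S4 ∪ S6 = {0, 1, 2, 3, 4, 5, 6}); total cost 10 + 8 + 2 = 20.
The greedy pick S6, S1, S4, S3 costs 26; no covering selection beats 20.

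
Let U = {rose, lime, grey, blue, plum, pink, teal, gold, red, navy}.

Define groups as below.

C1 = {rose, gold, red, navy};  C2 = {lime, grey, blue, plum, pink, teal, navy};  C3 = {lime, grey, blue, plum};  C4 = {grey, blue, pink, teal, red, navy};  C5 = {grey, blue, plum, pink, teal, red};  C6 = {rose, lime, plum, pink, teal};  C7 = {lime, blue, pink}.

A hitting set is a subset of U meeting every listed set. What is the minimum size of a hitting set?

Take H = {lime, red}. Each listed group contains at least one of these, so H is a hitting set of size 2.
The groups C1, C7 are pairwise disjoint, so any hitting set needs a separate item for each — at least 2. Hence 2 is optimal.

2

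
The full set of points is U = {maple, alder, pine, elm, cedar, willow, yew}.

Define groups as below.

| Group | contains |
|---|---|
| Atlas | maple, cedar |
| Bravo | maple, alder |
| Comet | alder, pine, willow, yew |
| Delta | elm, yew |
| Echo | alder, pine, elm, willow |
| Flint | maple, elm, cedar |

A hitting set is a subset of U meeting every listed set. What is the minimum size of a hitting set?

Take H = {maple, elm, willow}. Each listed group contains at least one of these, so H is a hitting set of size 3.
No choice of 2 points meets every group, so 3 is the minimum.

3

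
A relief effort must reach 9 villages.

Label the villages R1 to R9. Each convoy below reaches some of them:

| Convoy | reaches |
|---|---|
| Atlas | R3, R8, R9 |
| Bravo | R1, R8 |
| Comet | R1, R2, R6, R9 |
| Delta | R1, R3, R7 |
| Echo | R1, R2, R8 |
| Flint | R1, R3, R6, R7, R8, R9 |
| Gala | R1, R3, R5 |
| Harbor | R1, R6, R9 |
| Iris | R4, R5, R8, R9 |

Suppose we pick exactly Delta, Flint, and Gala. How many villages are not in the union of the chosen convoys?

2

Union of Delta, Flint, Gala = {R1, R3, R5, R6, R7, R8, R9}.
Not covered: R2, R4 — 2 villages.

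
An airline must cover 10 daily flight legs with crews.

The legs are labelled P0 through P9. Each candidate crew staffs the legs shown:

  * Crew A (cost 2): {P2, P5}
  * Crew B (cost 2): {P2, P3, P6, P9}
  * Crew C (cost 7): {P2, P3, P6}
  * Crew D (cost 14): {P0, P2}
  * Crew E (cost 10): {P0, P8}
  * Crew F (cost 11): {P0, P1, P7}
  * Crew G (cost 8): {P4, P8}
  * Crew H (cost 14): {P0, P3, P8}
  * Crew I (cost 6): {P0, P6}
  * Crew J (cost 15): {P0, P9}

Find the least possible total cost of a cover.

23

A, B, F, G together cover every leg (A ∪ B ∪ F ∪ G = {P0, P1, P2, P3, P4, P5, P6, P7, P8, P9}); total cost 2 + 2 + 11 + 8 = 23.
No covering selection has total cost below 23.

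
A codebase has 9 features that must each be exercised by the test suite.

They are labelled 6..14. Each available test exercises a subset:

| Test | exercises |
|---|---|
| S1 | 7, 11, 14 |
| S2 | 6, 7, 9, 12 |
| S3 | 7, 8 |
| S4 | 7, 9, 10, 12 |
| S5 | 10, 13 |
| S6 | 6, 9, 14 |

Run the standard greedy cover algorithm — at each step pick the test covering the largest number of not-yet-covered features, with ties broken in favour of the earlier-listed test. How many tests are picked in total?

Greedy: pick S2 (covers 4 new) → pick S1 (covers 2 new) → pick S5 (covers 2 new) → pick S3 (covers 1 new). Total picks: 4.

4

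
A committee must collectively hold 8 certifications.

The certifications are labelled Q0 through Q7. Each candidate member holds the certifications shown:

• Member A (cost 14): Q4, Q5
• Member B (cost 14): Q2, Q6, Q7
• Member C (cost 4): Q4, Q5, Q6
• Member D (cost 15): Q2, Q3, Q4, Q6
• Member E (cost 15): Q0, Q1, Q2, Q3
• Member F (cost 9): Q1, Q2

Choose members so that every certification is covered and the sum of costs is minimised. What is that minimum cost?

B, C, E together cover every certification (B ∪ C ∪ E = {Q0, Q1, Q2, Q3, Q4, Q5, Q6, Q7}); total cost 14 + 4 + 15 = 33.
No covering selection has total cost below 33.

33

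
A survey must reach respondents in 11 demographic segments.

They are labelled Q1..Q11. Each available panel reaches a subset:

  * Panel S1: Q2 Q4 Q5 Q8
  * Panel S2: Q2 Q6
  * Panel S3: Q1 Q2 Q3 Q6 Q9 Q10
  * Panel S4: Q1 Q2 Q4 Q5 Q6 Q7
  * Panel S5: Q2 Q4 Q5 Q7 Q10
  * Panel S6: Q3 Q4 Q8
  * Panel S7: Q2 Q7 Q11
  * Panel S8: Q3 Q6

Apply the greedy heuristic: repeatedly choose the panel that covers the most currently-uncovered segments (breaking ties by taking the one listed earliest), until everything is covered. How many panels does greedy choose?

3

Greedy: pick S3 (covers 6 new) → pick S1 (covers 3 new) → pick S7 (covers 2 new). Total picks: 3.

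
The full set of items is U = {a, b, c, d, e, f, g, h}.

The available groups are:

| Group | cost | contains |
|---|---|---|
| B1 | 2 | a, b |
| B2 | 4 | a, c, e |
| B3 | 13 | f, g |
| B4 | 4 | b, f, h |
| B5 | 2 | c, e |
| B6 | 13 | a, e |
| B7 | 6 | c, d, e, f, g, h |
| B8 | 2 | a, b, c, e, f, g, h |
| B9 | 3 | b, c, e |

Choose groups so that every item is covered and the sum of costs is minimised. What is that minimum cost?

B7, B8 together cover every item (B7 ∪ B8 = {a, b, c, d, e, f, g, h}); total cost 6 + 2 = 8.
No covering selection has total cost below 8.

8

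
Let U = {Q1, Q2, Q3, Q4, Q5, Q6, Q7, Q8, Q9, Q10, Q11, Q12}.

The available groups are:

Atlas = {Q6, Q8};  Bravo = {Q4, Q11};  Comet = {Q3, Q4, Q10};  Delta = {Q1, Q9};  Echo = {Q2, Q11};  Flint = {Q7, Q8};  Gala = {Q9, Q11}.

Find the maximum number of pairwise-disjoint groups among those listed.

4

Atlas, Comet, Delta, Echo are pairwise disjoint (Atlas={Q6,Q8}; Comet={Q3,Q4,Q10}; Delta={Q1,Q9}; Echo={Q2,Q11}).
Every remaining group overlaps one of these, and no 5 of the listed groups are pairwise disjoint, so 4 is the maximum.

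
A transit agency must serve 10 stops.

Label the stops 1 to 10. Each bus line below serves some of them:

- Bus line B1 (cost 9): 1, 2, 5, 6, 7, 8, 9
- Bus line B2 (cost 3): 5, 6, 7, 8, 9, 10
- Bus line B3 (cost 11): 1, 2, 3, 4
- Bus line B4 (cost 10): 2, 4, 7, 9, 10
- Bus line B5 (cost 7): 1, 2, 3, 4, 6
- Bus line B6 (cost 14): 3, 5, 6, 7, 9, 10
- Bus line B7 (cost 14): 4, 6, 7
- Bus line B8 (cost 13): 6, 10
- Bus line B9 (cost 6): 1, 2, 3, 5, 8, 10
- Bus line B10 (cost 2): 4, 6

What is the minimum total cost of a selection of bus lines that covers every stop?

10

B2, B5 together cover every stop (B2 ∪ B5 = {1, 2, 3, 4, 5, 6, 7, 8, 9, 10}); total cost 3 + 7 = 10.
No covering selection has total cost below 10.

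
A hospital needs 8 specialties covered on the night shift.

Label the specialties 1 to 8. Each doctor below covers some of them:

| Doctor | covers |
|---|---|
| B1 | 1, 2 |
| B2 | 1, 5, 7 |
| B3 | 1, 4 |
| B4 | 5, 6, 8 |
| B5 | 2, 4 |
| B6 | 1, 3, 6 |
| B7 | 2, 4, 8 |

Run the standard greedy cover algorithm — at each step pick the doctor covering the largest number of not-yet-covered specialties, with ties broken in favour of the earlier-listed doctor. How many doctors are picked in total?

3

Greedy: pick B2 (covers 3 new) → pick B7 (covers 3 new) → pick B6 (covers 2 new). Total picks: 3.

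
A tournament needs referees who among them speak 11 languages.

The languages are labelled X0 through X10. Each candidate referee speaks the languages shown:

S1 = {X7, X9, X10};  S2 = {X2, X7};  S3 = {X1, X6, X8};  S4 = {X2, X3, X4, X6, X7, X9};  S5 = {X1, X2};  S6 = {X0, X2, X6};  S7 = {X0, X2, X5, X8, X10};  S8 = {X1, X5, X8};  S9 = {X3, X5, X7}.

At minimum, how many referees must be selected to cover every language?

3

Take {S3, S4, S7}. Their union is {X0, X1, X2, X3, X4, X5, X6, X7, X8, X9, X10}, which is all 11 languages.
Only S4 contains X4, so S4 is forced; the remaining 5 languages need at least 2 more referees (each remaining referee adds at most 4) — so at least 3 referees are needed, and 3 is optimal.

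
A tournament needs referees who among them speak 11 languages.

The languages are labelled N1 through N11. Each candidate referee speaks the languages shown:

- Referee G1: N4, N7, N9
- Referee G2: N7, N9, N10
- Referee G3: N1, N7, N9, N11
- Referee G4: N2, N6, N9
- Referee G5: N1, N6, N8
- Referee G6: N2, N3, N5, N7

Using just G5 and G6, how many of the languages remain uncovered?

Union of G5, G6 = {N1, N2, N3, N5, N6, N7, N8}.
Not covered: N4, N9, N10, N11 — 4 languages.

4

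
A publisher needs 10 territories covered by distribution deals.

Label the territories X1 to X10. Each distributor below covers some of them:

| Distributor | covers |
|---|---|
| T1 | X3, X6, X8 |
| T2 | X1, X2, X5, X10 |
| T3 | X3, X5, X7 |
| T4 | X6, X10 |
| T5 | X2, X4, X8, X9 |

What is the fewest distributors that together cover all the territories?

4

Take {T1, T2, T3, T5}. Their union is {X1, X2, X3, X4, X5, X6, X7, X8, X9, X10}, which is all 10 territories.
No 3 of the 5 distributors cover everything (all 10 combinations miss at least one territory), so 4 is optimal.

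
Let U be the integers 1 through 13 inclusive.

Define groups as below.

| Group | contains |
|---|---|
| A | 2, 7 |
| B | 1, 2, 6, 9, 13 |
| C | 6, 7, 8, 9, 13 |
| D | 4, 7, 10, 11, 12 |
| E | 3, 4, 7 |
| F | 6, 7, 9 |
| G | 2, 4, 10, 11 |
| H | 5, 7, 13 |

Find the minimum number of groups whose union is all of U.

Take {B, C, D, E, H}. Their union is {1, 2, 3, 4, 5, 6, 7, 8, 9, 10, 11, 12, 13}, which is all 13 items.
No 4 of the 8 groups cover everything (all 70 combinations miss at least one item), so 5 is optimal.

5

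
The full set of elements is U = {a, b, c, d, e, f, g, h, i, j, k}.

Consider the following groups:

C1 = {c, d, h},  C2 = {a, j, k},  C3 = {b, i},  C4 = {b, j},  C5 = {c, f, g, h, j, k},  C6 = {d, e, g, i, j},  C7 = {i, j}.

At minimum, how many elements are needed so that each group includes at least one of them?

3

Take T = {d, i, j}. Each listed group contains at least one of these, so T is a hitting set of size 3.
The groups C1, C2, C3 are pairwise disjoint, so any hitting set needs a separate element for each — at least 3. Hence 3 is optimal.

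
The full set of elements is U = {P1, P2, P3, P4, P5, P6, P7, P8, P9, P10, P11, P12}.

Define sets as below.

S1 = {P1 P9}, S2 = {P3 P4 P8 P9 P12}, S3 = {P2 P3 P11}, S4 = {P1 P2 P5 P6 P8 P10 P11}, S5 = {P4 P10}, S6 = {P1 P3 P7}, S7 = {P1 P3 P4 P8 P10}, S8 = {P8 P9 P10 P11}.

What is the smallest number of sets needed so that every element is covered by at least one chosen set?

3

Take {S2, S4, S6}. Their union is {P1, P2, P3, P4, P5, P6, P7, P8, P9, P10, P11, P12}, which is all 12 elements.
Only S4 contains P5, so S4 is forced; the remaining 5 elements need at least 2 more sets (each remaining set adds at most 4) — so at least 3 sets are needed, and 3 is optimal.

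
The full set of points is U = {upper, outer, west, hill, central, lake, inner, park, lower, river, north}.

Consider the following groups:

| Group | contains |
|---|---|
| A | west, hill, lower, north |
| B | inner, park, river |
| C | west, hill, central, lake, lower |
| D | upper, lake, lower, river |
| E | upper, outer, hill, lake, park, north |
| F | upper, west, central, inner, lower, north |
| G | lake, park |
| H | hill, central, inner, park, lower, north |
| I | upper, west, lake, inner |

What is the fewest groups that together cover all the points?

Take {B, C, E}. Their union is {upper, outer, west, hill, central, lake, inner, park, lower, river, north}, which is all 11 points.
Only E contains outer, so E is forced; the remaining 5 points need at least 2 more groups (each remaining group adds at most 4) — so at least 3 groups are needed, and 3 is optimal.

3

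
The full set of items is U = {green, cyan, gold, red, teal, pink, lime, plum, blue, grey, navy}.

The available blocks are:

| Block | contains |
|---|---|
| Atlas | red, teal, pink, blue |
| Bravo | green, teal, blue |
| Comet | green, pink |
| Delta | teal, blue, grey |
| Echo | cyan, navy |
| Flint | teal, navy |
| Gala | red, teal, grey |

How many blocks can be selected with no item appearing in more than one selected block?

Comet, Delta, Echo are pairwise disjoint (Comet={green,pink}; Delta={teal,blue,grey}; Echo={cyan,navy}).
Every remaining block overlaps one of these, and no 4 of the listed blocks are pairwise disjoint, so 3 is the maximum.

3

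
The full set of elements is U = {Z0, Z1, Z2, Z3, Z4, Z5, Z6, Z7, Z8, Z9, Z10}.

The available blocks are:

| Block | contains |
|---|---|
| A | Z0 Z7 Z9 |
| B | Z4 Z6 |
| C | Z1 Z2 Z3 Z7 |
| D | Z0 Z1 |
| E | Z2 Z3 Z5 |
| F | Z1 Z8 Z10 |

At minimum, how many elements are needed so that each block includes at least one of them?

Take H = {Z0, Z1, Z3, Z6}. Each listed block contains at least one of these, so H is a hitting set of size 4.
The blocks A, B, E, F are pairwise disjoint, so any hitting set needs a separate element for each — at least 4. Hence 4 is optimal.

4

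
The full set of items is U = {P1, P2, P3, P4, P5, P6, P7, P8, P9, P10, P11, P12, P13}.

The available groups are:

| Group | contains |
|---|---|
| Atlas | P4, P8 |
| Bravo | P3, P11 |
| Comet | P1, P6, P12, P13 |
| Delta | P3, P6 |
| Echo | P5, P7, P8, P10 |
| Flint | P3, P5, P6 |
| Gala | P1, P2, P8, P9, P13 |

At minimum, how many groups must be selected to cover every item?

5

Take {Atlas, Bravo, Comet, Echo, Gala}. Their union is {P1, P2, P3, P4, P5, P6, P7, P8, P9, P10, P11, P12, P13}, which is all 13 items.
No 4 of the 7 groups cover everything (all 35 combinations miss at least one item), so 5 is optimal.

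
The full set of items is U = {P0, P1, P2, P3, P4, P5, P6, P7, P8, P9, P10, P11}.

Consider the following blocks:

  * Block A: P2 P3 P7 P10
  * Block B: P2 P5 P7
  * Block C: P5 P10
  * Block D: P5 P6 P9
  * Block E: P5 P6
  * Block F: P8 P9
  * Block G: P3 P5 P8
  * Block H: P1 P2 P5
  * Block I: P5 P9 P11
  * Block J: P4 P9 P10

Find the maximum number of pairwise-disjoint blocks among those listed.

A, E, F are pairwise disjoint (A={P2,P3,P7,P10}; E={P5,P6}; F={P8,P9}).
Every remaining block overlaps one of these, and no 4 of the listed blocks are pairwise disjoint, so 3 is the maximum.

3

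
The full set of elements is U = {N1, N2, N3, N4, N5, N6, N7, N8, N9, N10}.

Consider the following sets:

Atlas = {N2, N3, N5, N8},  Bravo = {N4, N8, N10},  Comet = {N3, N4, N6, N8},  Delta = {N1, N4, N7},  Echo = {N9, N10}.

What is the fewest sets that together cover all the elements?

Atlas, Comet, Delta, and Echo cover everything between them: the union {N1, N2, N3, N4, N5, N6, N7, N8, N9, N10} is all of U.
Only Comet contains N6, so Comet is forced; the remaining 6 elements need at least 3 more sets (each remaining set adds at most 2) — so at least 4 sets are needed, and 4 is optimal.

4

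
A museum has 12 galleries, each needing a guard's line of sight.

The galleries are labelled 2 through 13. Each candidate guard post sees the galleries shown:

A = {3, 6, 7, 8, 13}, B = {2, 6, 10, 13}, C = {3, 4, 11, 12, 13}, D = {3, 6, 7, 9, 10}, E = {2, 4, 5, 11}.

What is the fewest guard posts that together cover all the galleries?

4

Take {A, C, D, E}. Their union is {2, 3, 4, 5, 6, 7, 8, 9, 10, 11, 12, 13}, which is all 12 galleries.
No 3 of the 5 guard posts cover everything (all 10 combinations miss at least one gallery), so 4 is optimal.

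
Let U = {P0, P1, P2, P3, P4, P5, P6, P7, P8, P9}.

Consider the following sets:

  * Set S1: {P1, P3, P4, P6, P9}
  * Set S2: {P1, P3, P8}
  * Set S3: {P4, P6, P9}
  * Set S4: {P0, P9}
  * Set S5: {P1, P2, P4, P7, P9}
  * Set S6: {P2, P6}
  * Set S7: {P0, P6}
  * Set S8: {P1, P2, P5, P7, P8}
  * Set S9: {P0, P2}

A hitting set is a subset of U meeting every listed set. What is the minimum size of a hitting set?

Take H = {P0, P1, P6}. Each listed set contains at least one of these, so H is a hitting set of size 3.
The sets S2, S4, S6 are pairwise disjoint, so any hitting set needs a separate point for each — at least 3. Hence 3 is optimal.

3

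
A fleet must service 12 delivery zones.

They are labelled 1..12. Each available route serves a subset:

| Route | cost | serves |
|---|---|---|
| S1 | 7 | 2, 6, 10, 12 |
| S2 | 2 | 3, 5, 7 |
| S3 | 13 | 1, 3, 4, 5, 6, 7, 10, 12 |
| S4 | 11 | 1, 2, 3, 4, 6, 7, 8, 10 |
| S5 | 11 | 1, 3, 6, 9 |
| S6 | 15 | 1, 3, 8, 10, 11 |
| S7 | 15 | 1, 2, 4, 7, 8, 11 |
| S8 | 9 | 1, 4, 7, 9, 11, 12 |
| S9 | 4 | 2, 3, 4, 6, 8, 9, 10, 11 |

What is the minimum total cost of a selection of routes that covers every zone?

S2, S8, S9 together cover every zone (S2 ∪ S8 ∪ S9 = {1, 2, 3, 4, 5, 6, 7, 8, 9, 10, 11, 12}); total cost 2 + 9 + 4 = 15.
No covering selection has total cost below 15.

15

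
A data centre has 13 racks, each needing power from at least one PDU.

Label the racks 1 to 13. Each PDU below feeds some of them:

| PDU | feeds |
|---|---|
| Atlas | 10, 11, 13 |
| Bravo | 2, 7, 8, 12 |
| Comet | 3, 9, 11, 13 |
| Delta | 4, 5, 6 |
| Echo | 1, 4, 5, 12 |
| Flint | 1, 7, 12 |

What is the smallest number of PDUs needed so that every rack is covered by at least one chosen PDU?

Take {Atlas, Bravo, Comet, Delta, Flint}. Their union is {1, 2, 3, 4, 5, 6, 7, 8, 9, 10, 11, 12, 13}, which is all 13 racks.
No 4 of the 6 PDUs cover everything (all 15 combinations miss at least one rack), so 5 is optimal.

5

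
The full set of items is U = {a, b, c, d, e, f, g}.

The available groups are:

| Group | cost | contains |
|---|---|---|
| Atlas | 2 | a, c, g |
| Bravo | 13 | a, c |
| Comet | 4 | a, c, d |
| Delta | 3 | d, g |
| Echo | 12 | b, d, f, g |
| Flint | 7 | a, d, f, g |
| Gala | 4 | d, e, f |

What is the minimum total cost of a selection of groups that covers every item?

18

Atlas, Echo, Gala together cover every item (Atlas ∪ Echo ∪ Gala = {a, b, c, d, e, f, g}); total cost 2 + 12 + 4 = 18.
No covering selection has total cost below 18.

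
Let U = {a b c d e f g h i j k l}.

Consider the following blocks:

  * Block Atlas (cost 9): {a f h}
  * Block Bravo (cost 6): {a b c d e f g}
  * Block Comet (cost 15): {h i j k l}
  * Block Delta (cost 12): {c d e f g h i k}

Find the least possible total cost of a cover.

Bravo, Comet together cover every element (Bravo ∪ Comet = {a, b, c, d, e, f, g, h, i, j, k, l}); total cost 6 + 15 = 21.
No covering selection has total cost below 21.

21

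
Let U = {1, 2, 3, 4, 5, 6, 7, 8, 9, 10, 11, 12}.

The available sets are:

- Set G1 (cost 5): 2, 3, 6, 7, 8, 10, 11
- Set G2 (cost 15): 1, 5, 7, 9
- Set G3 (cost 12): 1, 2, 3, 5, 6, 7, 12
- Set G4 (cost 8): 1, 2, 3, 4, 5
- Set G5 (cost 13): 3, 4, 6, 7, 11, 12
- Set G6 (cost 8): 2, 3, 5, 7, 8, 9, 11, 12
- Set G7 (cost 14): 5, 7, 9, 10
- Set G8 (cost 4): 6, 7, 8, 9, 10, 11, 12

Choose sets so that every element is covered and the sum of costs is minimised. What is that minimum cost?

12

G4, G8 together cover every element (G4 ∪ G8 = {1, 2, 3, 4, 5, 6, 7, 8, 9, 10, 11, 12}); total cost 8 + 4 = 12.
No covering selection has total cost below 12.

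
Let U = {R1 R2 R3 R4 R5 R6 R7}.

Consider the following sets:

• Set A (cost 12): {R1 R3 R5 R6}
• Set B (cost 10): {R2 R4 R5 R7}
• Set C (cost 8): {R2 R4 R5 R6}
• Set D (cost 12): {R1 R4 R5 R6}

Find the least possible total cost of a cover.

A, B together cover every element (A ∪ B = {R1, R2, R3, R4, R5, R6, R7}); total cost 12 + 10 = 22.
The greedy pick C, A, B costs 30; no covering selection beats 22.

22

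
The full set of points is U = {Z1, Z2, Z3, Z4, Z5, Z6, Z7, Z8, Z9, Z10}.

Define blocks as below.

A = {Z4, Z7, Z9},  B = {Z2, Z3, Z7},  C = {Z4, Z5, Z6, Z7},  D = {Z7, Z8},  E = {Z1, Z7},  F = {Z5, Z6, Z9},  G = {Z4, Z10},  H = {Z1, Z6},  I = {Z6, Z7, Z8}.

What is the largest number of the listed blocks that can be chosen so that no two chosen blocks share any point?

3

E, F, G are pairwise disjoint (E={Z1,Z7}; F={Z5,Z6,Z9}; G={Z4,Z10}).
Every remaining block overlaps one of these, and no 4 of the listed blocks are pairwise disjoint, so 3 is the maximum.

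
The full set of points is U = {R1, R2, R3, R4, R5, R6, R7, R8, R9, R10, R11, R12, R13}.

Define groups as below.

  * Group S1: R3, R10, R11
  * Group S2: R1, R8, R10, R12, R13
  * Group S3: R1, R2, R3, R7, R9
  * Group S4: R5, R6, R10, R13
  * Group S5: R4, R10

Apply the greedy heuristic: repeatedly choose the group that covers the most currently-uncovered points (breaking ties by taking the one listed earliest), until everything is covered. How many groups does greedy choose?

Greedy: pick S2 (covers 5 new) → pick S3 (covers 4 new) → pick S4 (covers 2 new) → pick S1 (covers 1 new) → pick S5 (covers 1 new). Total picks: 5.

5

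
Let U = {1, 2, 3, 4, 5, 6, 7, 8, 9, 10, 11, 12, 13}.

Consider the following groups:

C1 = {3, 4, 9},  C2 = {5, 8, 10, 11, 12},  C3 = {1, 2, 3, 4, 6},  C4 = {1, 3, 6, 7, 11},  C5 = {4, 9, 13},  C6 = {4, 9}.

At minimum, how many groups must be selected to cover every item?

C2, C3, C4, and C5 cover everything between them: the union {1, 2, 3, 4, 5, 6, 7, 8, 9, 10, 11, 12, 13} is all of U.
No 3 of the 6 groups cover everything (all 20 combinations miss at least one item), so 4 is optimal.

4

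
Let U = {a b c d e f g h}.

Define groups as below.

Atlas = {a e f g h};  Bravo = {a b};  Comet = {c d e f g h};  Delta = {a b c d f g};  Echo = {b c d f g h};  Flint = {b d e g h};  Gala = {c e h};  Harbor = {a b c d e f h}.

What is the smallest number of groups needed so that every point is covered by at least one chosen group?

Delta and Flint together: Delta ∪ Flint = {a, b, c, d, e, f, g, h} — every point is covered.
No single group has all 8 points (the largest, Harbor, has 7), so 2 is optimal.

2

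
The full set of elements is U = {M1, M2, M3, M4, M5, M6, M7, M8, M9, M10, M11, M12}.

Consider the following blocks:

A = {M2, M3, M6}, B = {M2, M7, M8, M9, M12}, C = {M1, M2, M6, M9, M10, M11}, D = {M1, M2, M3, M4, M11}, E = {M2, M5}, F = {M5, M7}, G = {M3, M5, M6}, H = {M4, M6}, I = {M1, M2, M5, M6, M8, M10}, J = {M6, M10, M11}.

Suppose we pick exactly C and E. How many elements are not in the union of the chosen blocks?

Union of C, E = {M1, M2, M5, M6, M9, M10, M11}.
Not covered: M3, M4, M7, M8, M12 — 5 elements.

5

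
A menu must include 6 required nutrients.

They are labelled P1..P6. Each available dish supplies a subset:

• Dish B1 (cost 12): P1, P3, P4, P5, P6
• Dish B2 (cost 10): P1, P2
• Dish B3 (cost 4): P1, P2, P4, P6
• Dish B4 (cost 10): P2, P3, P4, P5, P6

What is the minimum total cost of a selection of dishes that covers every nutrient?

14

B3, B4 together cover every nutrient (B3 ∪ B4 = {P1, P2, P3, P4, P5, P6}); total cost 4 + 10 = 14.
No covering selection has total cost below 14.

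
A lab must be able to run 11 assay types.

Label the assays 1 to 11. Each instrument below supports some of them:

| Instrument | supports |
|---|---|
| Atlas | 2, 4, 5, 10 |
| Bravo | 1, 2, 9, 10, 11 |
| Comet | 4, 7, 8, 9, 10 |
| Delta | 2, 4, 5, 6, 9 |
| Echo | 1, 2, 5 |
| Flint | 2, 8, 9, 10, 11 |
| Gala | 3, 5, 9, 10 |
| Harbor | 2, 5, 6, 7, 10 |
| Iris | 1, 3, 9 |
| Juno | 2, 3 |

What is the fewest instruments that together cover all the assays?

4

Take {Delta, Flint, Harbor, Iris}. Their union is {1, 2, 3, 4, 5, 6, 7, 8, 9, 10, 11}, which is all 11 assays.
No 3 of the 10 instruments cover everything (all 120 combinations miss at least one assay), so 4 is optimal.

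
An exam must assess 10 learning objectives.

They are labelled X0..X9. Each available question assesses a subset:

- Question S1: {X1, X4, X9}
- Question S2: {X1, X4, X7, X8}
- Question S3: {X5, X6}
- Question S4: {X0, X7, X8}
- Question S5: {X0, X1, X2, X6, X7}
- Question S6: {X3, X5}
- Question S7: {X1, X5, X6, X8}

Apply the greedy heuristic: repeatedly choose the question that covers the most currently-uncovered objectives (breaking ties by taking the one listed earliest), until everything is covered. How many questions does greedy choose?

Greedy: pick S5 (covers 5 new) → pick S1 (covers 2 new) → pick S6 (covers 2 new) → pick S2 (covers 1 new). Total picks: 4.

4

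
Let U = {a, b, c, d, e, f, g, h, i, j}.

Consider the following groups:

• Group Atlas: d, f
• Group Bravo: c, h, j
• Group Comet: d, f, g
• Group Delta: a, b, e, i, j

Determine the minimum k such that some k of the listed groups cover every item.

Take {Bravo, Comet, Delta}. Their union is {a, b, c, d, e, f, g, h, i, j}, which is all 10 items.
Only Delta contains a, so Delta is forced; the remaining 5 items need at least 2 more groups (each remaining group adds at most 3) — so at least 3 groups are needed, and 3 is optimal.

3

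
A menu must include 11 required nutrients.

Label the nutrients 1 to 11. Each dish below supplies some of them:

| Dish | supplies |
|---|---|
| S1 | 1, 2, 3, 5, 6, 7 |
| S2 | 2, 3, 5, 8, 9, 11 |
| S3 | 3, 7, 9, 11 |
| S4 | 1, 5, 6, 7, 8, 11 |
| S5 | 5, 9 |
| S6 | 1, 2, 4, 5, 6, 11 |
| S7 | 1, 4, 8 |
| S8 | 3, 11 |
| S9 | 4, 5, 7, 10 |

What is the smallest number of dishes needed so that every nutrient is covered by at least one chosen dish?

S2 and S4 and S9 together: S2 ∪ S4 ∪ S9 = {1, 2, 3, 4, 5, 6, 7, 8, 9, 10, 11} — every nutrient is covered.
Only S9 contains 10, so S9 is forced; the remaining 7 nutrients need at least 2 more dishes (each remaining dish adds at most 5) — so at least 3 dishes are needed, and 3 is optimal.

3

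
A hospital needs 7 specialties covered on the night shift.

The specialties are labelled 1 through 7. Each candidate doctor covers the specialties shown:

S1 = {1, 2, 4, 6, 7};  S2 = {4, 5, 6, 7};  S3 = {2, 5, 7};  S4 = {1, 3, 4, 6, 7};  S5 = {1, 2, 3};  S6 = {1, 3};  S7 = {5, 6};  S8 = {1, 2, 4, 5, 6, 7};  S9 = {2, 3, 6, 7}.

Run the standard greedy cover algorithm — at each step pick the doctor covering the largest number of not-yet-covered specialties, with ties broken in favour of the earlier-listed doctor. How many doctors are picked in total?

2

Greedy: pick S8 (covers 6 new) → pick S4 (covers 1 new). Total picks: 2.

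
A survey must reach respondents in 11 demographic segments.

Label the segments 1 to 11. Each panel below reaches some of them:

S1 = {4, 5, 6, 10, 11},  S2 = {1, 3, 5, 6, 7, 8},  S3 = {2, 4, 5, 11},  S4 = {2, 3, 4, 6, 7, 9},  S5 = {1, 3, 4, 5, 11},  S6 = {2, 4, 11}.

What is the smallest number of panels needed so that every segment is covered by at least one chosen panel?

Take {S1, S2, S4}. Their union is {1, 2, 3, 4, 5, 6, 7, 8, 9, 10, 11}, which is all 11 segments.
Only S2 contains 8, so S2 is forced; the remaining 5 segments need at least 2 more panels (each remaining panel adds at most 3) — so at least 3 panels are needed, and 3 is optimal.

3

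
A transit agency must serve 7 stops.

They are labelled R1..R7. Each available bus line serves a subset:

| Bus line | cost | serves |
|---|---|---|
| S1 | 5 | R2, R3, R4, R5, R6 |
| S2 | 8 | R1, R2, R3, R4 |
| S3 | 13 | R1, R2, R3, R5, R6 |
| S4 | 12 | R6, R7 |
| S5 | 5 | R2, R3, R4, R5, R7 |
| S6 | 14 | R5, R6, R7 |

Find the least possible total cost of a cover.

S1, S2, S5 together cover every stop (S1 ∪ S2 ∪ S5 = {R1, R2, R3, R4, R5, R6, R7}); total cost 5 + 8 + 5 = 18.
No covering selection has total cost below 18.

18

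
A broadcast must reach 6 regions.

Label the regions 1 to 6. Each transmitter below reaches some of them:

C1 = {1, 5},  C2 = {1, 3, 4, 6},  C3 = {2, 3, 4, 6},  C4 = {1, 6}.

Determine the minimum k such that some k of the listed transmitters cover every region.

C1 and C3 together: C1 ∪ C3 = {1, 2, 3, 4, 5, 6} — every region is covered.
No single transmitter has all 6 regions (the largest, C2, has 4), so 2 is optimal.

2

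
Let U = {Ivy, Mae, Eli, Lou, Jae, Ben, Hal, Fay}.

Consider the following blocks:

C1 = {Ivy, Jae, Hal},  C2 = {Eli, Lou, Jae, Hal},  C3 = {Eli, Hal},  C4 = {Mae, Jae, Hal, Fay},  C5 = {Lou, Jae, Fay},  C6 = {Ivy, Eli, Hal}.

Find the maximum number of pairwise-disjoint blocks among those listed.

C3, C5 are pairwise disjoint (C3={Eli,Hal}; C5={Lou,Jae,Fay}).
Every remaining block overlaps one of these, and no 3 of the listed blocks are pairwise disjoint, so 2 is the maximum.

2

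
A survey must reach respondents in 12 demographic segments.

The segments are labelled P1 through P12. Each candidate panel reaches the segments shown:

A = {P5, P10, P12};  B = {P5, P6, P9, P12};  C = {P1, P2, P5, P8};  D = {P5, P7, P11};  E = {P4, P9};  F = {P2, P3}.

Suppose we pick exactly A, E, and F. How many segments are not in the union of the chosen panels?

Union of A, E, F = {P2, P3, P4, P5, P9, P10, P12}.
Not covered: P1, P6, P7, P8, P11 — 5 segments.

5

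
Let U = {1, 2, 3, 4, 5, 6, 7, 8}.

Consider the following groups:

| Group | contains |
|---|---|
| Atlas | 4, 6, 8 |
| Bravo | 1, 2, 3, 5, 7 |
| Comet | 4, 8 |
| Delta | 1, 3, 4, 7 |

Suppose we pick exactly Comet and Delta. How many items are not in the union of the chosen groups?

3

Union of Comet, Delta = {1, 3, 4, 7, 8}.
Not covered: 2, 5, 6 — 3 items.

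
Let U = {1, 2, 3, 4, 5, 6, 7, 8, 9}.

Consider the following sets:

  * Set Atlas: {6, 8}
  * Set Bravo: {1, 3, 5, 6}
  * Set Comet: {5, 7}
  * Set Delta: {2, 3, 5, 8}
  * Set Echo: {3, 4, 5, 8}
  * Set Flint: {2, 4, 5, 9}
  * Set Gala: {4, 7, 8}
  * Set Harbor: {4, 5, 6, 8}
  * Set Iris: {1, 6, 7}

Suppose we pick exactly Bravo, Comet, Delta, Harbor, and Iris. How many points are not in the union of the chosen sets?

Union of Bravo, Comet, Delta, Harbor, Iris = {1, 2, 3, 4, 5, 6, 7, 8}.
Not covered: 9 — 1 point.

1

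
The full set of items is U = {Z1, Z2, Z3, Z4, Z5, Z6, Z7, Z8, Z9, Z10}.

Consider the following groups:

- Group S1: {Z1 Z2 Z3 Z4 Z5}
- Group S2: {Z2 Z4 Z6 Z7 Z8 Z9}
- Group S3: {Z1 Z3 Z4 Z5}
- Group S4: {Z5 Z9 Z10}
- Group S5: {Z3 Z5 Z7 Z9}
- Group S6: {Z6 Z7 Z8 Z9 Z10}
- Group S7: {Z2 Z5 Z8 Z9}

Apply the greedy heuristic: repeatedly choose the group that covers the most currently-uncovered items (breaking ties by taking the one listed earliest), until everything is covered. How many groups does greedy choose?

3

Greedy: pick S2 (covers 6 new) → pick S1 (covers 3 new) → pick S4 (covers 1 new). Total picks: 3.
(The true minimum cover uses only 2 groups, so greedy is not optimal here.)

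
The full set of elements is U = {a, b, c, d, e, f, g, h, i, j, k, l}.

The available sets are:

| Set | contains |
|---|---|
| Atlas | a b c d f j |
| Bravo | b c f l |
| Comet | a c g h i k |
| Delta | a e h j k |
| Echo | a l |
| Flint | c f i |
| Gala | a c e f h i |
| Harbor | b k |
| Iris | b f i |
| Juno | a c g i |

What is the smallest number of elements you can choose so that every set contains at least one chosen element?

3

The 3 elements {a, f, k} hit every set.
The sets Echo, Flint, Harbor are pairwise disjoint, so any hitting set needs a separate element for each — at least 3. Hence 3 is optimal.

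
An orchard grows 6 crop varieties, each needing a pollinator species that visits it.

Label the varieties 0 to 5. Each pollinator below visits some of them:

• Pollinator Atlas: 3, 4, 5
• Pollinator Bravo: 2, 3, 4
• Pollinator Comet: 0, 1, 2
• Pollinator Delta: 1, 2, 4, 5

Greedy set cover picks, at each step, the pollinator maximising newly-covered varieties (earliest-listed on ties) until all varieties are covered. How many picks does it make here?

Greedy: pick Delta (covers 4 new) → pick Atlas (covers 1 new) → pick Comet (covers 1 new). Total picks: 3.
(The true minimum cover uses only 2 pollinators, so greedy is not optimal here.)

3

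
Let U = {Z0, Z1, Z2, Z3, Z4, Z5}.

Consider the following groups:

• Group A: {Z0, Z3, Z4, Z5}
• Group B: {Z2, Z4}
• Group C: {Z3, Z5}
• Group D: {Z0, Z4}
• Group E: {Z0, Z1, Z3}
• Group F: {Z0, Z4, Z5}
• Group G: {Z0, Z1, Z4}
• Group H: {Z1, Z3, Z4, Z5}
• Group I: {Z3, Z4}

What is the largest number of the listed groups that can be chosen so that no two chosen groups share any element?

2

C, G are pairwise disjoint (C={Z3,Z5}; G={Z0,Z1,Z4}).
Every remaining group overlaps one of these, and no 3 of the listed groups are pairwise disjoint, so 2 is the maximum.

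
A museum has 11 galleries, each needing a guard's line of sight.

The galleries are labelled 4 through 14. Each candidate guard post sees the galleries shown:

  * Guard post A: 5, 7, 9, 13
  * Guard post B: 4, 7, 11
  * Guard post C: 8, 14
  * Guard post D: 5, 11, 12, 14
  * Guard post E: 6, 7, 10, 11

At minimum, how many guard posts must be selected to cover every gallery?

5

A and B and C and D and E together: A ∪ B ∪ C ∪ D ∪ E = {4, 5, 6, 7, 8, 9, 10, 11, 12, 13, 14} — every gallery is covered.
No 4 of the 5 guard posts cover everything (all 5 combinations miss at least one gallery), so 5 is optimal.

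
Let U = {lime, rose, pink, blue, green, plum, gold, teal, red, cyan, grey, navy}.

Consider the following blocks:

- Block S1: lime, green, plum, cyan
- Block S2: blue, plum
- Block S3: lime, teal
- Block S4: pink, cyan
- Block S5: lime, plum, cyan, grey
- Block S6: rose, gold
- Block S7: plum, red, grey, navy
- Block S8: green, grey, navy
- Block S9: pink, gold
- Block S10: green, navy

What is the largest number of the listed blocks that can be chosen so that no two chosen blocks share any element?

S2, S3, S4, S6, S10 are pairwise disjoint (S2={blue,plum}; S3={lime,teal}; S4={pink,cyan}; S6={rose,gold}; S10={green,navy}).
Every remaining block overlaps one of these, and no 6 of the listed blocks are pairwise disjoint, so 5 is the maximum.

5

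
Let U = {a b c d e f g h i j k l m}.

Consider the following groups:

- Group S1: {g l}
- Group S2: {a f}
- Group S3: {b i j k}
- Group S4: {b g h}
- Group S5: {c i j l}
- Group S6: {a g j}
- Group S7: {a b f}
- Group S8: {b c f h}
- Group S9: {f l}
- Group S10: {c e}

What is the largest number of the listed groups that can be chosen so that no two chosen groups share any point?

S1, S2, S3, S10 are pairwise disjoint (S1={g,l}; S2={a,f}; S3={b,i,j,k}; S10={c,e}).
Every remaining group overlaps one of these, and no 5 of the listed groups are pairwise disjoint, so 4 is the maximum.

4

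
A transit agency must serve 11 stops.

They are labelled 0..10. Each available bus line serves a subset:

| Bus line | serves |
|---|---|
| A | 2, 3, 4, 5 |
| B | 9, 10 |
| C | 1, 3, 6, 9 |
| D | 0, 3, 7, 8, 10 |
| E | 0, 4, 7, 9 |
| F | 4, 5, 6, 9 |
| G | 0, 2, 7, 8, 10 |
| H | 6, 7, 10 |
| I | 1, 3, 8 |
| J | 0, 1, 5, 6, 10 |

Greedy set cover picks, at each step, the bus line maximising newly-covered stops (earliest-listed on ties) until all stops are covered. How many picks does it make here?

Greedy: pick D (covers 5 new) → pick F (covers 4 new) → pick A (covers 1 new) → pick C (covers 1 new). Total picks: 4.
(The true minimum cover uses only 3 bus lines, so greedy is not optimal here.)

4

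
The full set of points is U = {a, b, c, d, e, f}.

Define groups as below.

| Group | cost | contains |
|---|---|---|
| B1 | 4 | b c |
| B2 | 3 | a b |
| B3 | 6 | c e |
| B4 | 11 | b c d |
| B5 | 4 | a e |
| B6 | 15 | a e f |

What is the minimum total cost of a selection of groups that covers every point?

B4, B6 together cover every point (B4 ∪ B6 = {a, b, c, d, e, f}); total cost 11 + 15 = 26.
The greedy pick B2, B3, B4, B6 costs 35; no covering selection beats 26.

26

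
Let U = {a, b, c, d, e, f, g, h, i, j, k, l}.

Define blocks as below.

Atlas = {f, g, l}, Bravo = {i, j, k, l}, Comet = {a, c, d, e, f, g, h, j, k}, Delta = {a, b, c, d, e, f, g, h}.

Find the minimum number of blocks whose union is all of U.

Take {Bravo, Delta}. Their union is {a, b, c, d, e, f, g, h, i, j, k, l}, which is all 12 elements.
No single block has all 12 elements (the largest, Comet, has 9), so 2 is optimal.

2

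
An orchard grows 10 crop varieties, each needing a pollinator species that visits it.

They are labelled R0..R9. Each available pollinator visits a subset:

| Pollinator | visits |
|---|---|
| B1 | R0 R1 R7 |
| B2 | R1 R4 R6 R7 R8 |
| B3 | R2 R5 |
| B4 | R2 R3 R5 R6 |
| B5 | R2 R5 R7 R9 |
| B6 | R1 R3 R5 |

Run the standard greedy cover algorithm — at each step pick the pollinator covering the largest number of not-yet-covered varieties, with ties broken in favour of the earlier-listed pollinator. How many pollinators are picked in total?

4

Greedy: pick B2 (covers 5 new) → pick B4 (covers 3 new) → pick B1 (covers 1 new) → pick B5 (covers 1 new). Total picks: 4.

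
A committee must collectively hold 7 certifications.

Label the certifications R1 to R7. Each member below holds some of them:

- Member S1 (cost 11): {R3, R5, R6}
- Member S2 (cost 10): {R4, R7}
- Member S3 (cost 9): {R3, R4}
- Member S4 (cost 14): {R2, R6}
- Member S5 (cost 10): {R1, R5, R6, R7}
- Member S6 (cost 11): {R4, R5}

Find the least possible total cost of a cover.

33

S3, S4, S5 together cover every certification (S3 ∪ S4 ∪ S5 = {R1, R2, R3, R4, R5, R6, R7}); total cost 9 + 14 + 10 = 33.
No covering selection has total cost below 33.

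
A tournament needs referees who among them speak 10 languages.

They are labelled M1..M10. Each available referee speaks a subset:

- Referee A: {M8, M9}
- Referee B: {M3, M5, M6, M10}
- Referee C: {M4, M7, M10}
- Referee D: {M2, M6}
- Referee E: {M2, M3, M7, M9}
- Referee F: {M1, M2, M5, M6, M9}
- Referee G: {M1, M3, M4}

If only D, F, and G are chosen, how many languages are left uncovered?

3

Union of D, F, G = {M1, M2, M3, M4, M5, M6, M9}.
Not covered: M7, M8, M10 — 3 languages.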